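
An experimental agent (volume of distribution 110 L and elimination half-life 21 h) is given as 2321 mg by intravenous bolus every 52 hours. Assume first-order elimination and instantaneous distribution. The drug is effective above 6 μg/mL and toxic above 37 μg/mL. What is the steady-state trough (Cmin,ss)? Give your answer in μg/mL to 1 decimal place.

4.6 μg/mL

τ/t½ = 52/21 ≈ 2.4762, so fraction remaining f = (1/2)^(52/21) ≈ 0.1797.
At steady state, accumulation factor R = 1/(1 − e^(−kτ)) ≈ 1.2191.
Single-dose peak C₀ = D/Vd = 2321/110 ≈ 21.100 μg/mL.
Cmax,ss = C₀/(1 − f) ≈ 21.100/0.8203 ≈ 25.722 μg/mL.
Steady-state trough Cmin,ss = Cmax,ss·f ≈ 25.722 × 0.1797 ≈ 4.622 μg/mL.
Trough 4.6 μg/mL vs MEC 6 μg/mL: subtherapeutic.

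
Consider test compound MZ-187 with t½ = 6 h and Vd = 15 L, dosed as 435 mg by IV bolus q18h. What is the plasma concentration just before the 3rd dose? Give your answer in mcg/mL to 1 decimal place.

f = (1/2)^(τ/t½) = (1/2)^(18/6) ≈ 0.1250.
C₀ = D/Vd = 435/15 ≈ 29.000 mcg/mL.
Before the 3rd dose, 2 doses have been given. Superposition: Cmin = C₀·(f + f²).
≈ 29.000 × (0.1250 + 0.0156) ≈ 29.000 × 0.1406 ≈ 4.077 mcg/mL.

4.1 mcg/mL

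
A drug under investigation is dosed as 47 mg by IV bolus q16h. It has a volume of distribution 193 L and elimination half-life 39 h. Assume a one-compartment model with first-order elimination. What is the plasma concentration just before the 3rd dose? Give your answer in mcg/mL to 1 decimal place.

f = (1/2)^(τ/t½) = (1/2)^(16/39) ≈ 0.7525.
C₀ = D/Vd = 47/193 ≈ 0.244 mcg/mL.
Before the 3rd dose, 2 doses have been given. Superposition: Cmin = C₀·(f + f²).
≈ 0.244 × (0.7525 + 0.5663) ≈ 0.244 × 1.3188 ≈ 0.322 mcg/mL.

0.3 mcg/mL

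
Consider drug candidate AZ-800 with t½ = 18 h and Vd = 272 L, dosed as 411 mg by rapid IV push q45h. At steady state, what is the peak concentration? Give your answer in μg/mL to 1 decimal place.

k = ln2/t½ = ln2/18 ≈ 0.038508 h⁻¹; fraction remaining f = e^(−kτ) = e^(−0.038508×45) ≈ 0.1768.
At steady state, accumulation factor R = 1/(1 − e^(−kτ)) ≈ 1.2148.
Single-dose peak C₀ = D/Vd = 411/272 ≈ 1.511 μg/mL.
Steady-state peak Cmax,ss = C₀·R ≈ 1.511 × 1.2148 ≈ 1.836 μg/mL.

1.8 μg/mL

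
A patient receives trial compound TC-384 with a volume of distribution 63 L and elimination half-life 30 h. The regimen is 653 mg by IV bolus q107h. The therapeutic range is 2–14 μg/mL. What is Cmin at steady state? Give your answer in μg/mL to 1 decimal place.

τ/t½ = 107/30 ≈ 3.5667, so fraction remaining f = (1/2)^(107/30) ≈ 0.0844.
Single-dose peak C₀ = D/Vd = 653/63 ≈ 10.365 μg/mL.
Steady-state trough Cmin,ss = C₀·f/(1−f) ≈ 10.365 × 0.0844/0.9156 ≈ 0.955 μg/mL.
Trough 1.0 μg/mL vs MEC 2 μg/mL: subtherapeutic.

1.0 μg/mL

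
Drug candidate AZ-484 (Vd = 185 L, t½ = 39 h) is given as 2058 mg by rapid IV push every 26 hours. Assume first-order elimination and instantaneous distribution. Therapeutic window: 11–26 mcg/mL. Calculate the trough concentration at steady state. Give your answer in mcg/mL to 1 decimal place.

τ/t½ = 26/39 ≈ 0.66667, so fraction remaining f = (1/2)^(26/39) ≈ 0.6300.
Each bolus raises the concentration by D/Vd = 2058/185 ≈ 11.124 mcg/mL.
Steady-state trough Cmin,ss = C₀·f/(1−f) ≈ 11.124 × 0.6300/0.3700 ≈ 18.941 mcg/mL.
Trough 18.9 mcg/mL vs MEC 11 mcg/mL: adequate.

18.9 mcg/mL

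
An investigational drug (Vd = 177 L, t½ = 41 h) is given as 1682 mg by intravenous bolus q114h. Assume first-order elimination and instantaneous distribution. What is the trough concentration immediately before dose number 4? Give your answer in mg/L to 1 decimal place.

1.6 mg/L

f = (1/2)^(τ/t½) = (1/2)^(114/41) ≈ 0.1455.
C₀ = D/Vd = 1682/177 ≈ 9.503 mg/L.
Before the 4th dose, 3 doses have been given. Superposition: Cmin = C₀·(f + f² + … + f^3).
≈ 9.503 × (0.1455 + 0.0212 + 0.0031) ≈ 9.503 × 0.1698 ≈ 1.614 mg/L.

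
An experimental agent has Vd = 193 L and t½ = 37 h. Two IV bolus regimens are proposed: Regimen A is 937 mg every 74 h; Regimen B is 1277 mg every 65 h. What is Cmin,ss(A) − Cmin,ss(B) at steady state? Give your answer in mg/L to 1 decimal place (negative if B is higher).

Regimen A: f = (1/2)^(74/37) ≈ 0.2500; Cmin,ss = (937/193)·f/(1−f) ≈ 1.618 mg/L.
Regimen B: f = (1/2)^(65/37) ≈ 0.2959; Cmin,ss = (1277/193)·f/(1−f) ≈ 2.781 mg/L.
Difference ≈ 1.618 − 2.781 ≈ -1.163 mg/L.

-1.2 mg/L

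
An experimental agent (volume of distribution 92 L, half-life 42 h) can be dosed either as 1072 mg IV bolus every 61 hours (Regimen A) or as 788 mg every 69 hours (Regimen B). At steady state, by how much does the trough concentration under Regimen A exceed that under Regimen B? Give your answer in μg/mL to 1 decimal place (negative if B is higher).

Regimen A: f = (1/2)^(61/42) ≈ 0.3654; Cmin,ss = (1072/92)·f/(1−f) ≈ 6.709 μg/mL.
Regimen B: f = (1/2)^(69/42) ≈ 0.3202; Cmin,ss = (788/92)·f/(1−f) ≈ 4.034 μg/mL.
Difference ≈ 6.709 − 4.034 ≈ 2.675 μg/mL.

2.7 μg/mL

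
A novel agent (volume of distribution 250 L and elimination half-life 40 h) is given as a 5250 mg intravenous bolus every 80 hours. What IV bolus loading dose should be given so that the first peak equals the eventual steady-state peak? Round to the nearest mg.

7000 mg

f = (1/2)^(80/40) ≈ 0.250000; accumulation ratio R = 1/(1−f) ≈ 1.33333.
Loading dose to hit Cmax,ss on first dose: D_load = D_maint·R ≈ 5250 × 1.33333 ≈ 6999.98 mg.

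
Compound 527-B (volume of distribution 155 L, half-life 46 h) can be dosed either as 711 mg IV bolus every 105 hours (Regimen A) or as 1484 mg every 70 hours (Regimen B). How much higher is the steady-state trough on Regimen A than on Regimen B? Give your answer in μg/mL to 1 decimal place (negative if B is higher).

Regimen A: f = (1/2)^(105/46) ≈ 0.2055; Cmin,ss = (711/155)·f/(1−f) ≈ 1.186 μg/mL.
Regimen B: f = (1/2)^(70/46) ≈ 0.3483; Cmin,ss = (1484/155)·f/(1−f) ≈ 5.117 μg/mL.
Difference ≈ 1.186 − 5.117 ≈ -3.931 μg/mL.

-3.9 μg/mL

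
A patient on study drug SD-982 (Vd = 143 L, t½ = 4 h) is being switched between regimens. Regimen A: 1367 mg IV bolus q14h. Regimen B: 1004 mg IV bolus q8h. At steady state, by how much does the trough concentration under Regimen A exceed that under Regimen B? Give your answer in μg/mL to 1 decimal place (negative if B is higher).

-1.4 μg/mL

Regimen A: f = (1/2)^(14/4) ≈ 0.0884; Cmin,ss = (1367/143)·f/(1−f) ≈ 0.927 μg/mL.
Regimen B: f = (1/2)^(8/4) ≈ 0.2500; Cmin,ss = (1004/143)·f/(1−f) ≈ 2.340 μg/mL.
Difference ≈ 0.927 − 2.340 ≈ -1.413 μg/mL.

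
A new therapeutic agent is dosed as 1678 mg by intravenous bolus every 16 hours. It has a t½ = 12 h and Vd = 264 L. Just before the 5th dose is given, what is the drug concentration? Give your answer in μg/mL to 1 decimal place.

f = (1/2)^(τ/t½) = (1/2)^(16/12) ≈ 0.3969.
C₀ = D/Vd = 1678/264 ≈ 6.356 μg/mL.
Before the 5th dose, 4 doses have been given. Superposition: Cmin = C₀·(f + f² + … + f^4).
≈ 6.356 × (0.3969 + 0.1575 + 0.0625 + 0.0248) ≈ 6.356 × 0.6417 ≈ 4.079 μg/mL.

4.1 μg/mL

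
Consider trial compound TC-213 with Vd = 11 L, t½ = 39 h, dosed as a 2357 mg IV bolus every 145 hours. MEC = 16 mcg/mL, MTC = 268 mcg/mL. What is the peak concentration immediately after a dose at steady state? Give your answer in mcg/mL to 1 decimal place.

231.9 mcg/mL

τ/t½ = 145/39 ≈ 3.7179, so fraction remaining f = (1/2)^(145/39) ≈ 0.0760.
At steady state, accumulation factor R = 1/(1 − e^(−kτ)) ≈ 1.0823.
Each bolus raises the concentration by D/Vd = 2357/11 ≈ 214.273 mcg/mL.
Steady-state peak Cmax,ss = C₀·R ≈ 214.273 × 1.0823 ≈ 231.908 mcg/mL.
Peak 231.9 mcg/mL vs MTC 268 mcg/mL: below toxic threshold.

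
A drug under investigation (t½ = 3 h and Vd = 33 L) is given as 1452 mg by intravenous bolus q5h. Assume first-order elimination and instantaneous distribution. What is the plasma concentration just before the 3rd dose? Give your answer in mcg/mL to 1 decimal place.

18.2 mcg/mL

f = (1/2)^(τ/t½) = (1/2)^(5/3) ≈ 0.3150.
C₀ = D/Vd = 1452/33 ≈ 44.000 mcg/mL.
Before the 3rd dose, 2 doses have been given. Superposition: Cmin = C₀·(f + f²).
≈ 44.000 × (0.3150 + 0.0992) ≈ 44.000 × 0.4142 ≈ 18.225 mcg/mL.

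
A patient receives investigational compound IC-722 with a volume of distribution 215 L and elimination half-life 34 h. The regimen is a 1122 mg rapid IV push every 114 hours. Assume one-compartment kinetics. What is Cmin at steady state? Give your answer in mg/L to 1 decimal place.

0.6 mg/L

τ/t½ = 114/34 ≈ 3.3529, so fraction remaining f = (1/2)^(114/34) ≈ 0.0979.
Accumulation ratio R = 1/(1 − f) ≈ 1/0.9021 ≈ 1.1085.
Each bolus raises the concentration by D/Vd = 1122/215 ≈ 5.219 mg/L.
Cmax,ss = C₀/(1 − f) ≈ 5.219/0.9021 ≈ 5.785 mg/L.
Steady-state trough Cmin,ss = Cmax,ss·f ≈ 5.785 × 0.0979 ≈ 0.566 mg/L.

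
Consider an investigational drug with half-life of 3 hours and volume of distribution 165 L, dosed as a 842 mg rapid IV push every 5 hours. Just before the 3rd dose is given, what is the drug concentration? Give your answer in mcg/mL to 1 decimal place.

f = (1/2)^(τ/t½) = (1/2)^(5/3) ≈ 0.3150.
C₀ = D/Vd = 842/165 ≈ 5.103 mcg/mL.
Before the 3rd dose, 2 doses have been given. Superposition: Cmin = C₀·(f + f²).
≈ 5.103 × (0.3150 + 0.0992) ≈ 5.103 × 0.4142 ≈ 2.114 mcg/mL.

2.1 mcg/mL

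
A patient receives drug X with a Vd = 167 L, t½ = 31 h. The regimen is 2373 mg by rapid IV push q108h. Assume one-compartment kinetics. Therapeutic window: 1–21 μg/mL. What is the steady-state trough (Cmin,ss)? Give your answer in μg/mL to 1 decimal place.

1.4 μg/mL

τ/t½ = 108/31 ≈ 3.4839, so fraction remaining f = (1/2)^(108/31) ≈ 0.0894.
Single-dose peak C₀ = D/Vd = 2373/167 ≈ 14.210 μg/mL.
Steady-state trough Cmin,ss = C₀·f/(1−f) ≈ 14.210 × 0.0894/0.9106 ≈ 1.395 μg/mL.
Trough 1.4 μg/mL vs MEC 1 μg/mL: adequate.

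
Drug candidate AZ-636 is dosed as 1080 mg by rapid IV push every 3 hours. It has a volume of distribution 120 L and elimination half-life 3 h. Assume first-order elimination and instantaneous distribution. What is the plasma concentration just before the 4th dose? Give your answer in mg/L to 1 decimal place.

f = (1/2)^(τ/t½) = (1/2)^(3/3) ≈ 0.5000.
C₀ = D/Vd = 1080/120 ≈ 9.000 mg/L.
Before the 4th dose, 3 doses have been given. Superposition: Cmin = C₀·(f + f² + … + f^3).
≈ 9.000 × (0.5000 + 0.2500 + 0.1250) ≈ 9.000 × 0.8750 ≈ 7.875 mg/L.

7.9 mg/L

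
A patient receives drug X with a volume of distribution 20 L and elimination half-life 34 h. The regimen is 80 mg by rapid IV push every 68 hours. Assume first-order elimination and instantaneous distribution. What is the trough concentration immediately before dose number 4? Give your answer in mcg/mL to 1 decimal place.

f = (1/2)^(τ/t½) = (1/2)^(68/34) ≈ 0.2500.
C₀ = D/Vd = 80/20 ≈ 4.000 mcg/mL.
Before the 4th dose, 3 doses have been given. Superposition: Cmin = C₀·(f + f² + … + f^3).
≈ 4.000 × (0.2500 + 0.0625 + 0.0156) ≈ 4.000 × 0.3281 ≈ 1.312 mcg/mL.

1.3 mcg/mL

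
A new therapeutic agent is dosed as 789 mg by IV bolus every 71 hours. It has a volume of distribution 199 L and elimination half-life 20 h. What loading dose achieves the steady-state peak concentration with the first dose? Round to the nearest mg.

f = (1/2)^(71/20) ≈ 0.085378; accumulation ratio R = 1/(1−f) ≈ 1.09335.
Loading dose to hit Cmax,ss on first dose: D_load = D_maint·R ≈ 789 × 1.09335 ≈ 862.65 mg.

863 mg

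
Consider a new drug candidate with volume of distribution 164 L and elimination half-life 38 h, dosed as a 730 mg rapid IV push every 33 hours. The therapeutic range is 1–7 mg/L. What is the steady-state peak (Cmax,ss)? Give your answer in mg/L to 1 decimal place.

9.8 mg/L

τ/t½ = 33/38 ≈ 0.86842, so fraction remaining f = (1/2)^(33/38) ≈ 0.5477.
Accumulation ratio R = 1/(1 − f) ≈ 1/0.4523 ≈ 2.2109.
Single-dose peak C₀ = D/Vd = 730/164 ≈ 4.451 mg/L.
Steady-state peak Cmax,ss = C₀·R ≈ 4.451 × 2.2109 ≈ 9.841 mg/L.
Peak 9.8 mg/L vs MTC 7 mg/L: exceeds toxic threshold.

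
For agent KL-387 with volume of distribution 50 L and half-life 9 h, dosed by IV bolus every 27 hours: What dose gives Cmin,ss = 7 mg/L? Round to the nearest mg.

τ/t½ = 27/9 ≈ 3, so f = (1/2)^(27/9) ≈ 0.125000.
Cmin,ss = (D/Vd)·f/(1−f), so D = Cmin,ss·Vd·(1−f)/f.
D = 7 × 50 × (1−f)/f ≈ 7 × 50 × 7.00000 ≈ 2450.00 mg.

2450 mg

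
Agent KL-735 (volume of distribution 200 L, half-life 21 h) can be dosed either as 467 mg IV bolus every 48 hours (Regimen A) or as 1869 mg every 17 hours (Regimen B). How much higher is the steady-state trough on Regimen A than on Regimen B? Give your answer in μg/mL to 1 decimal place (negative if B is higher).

-11.8 μg/mL

Regimen A: f = (1/2)^(48/21) ≈ 0.2051; Cmin,ss = (467/200)·f/(1−f) ≈ 0.602 μg/mL.
Regimen B: f = (1/2)^(17/21) ≈ 0.5706; Cmin,ss = (1869/200)·f/(1−f) ≈ 12.418 μg/mL.
Difference ≈ 0.602 − 12.418 ≈ -11.816 μg/mL.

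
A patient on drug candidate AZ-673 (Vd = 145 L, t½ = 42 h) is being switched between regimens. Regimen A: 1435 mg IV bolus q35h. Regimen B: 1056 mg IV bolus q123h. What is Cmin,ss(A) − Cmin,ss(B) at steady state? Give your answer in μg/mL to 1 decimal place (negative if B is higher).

Regimen A: f = (1/2)^(35/42) ≈ 0.5612; Cmin,ss = (1435/145)·f/(1−f) ≈ 12.657 μg/mL.
Regimen B: f = (1/2)^(123/42) ≈ 0.1313; Cmin,ss = (1056/145)·f/(1−f) ≈ 1.101 μg/mL.
Difference ≈ 12.657 − 1.101 ≈ 11.556 μg/mL.

11.6 μg/mL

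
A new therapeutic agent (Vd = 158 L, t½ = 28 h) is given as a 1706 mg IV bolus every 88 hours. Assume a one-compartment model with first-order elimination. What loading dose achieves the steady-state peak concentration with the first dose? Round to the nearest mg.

1924 mg

f = (1/2)^(88/28) ≈ 0.113215; accumulation ratio R = 1/(1−f) ≈ 1.12767.
Loading dose to hit Cmax,ss on first dose: D_load = D_maint·R ≈ 1706 × 1.12767 ≈ 1923.81 mg.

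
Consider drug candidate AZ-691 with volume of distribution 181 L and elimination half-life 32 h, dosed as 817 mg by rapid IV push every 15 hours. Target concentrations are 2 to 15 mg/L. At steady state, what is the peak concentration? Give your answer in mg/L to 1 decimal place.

τ/t½ = 15/32 ≈ 0.46875, so fraction remaining f = (1/2)^(15/32) ≈ 0.7226.
Accumulation ratio R = 1/(1 − f) ≈ 1/0.2774 ≈ 3.6049.
Each bolus raises the concentration by D/Vd = 817/181 ≈ 4.514 mg/L.
Steady-state peak Cmax,ss = C₀·R ≈ 4.514 × 3.6049 ≈ 16.273 mg/L.
Peak 16.3 mg/L vs MTC 15 mg/L: exceeds toxic threshold.

16.3 mg/L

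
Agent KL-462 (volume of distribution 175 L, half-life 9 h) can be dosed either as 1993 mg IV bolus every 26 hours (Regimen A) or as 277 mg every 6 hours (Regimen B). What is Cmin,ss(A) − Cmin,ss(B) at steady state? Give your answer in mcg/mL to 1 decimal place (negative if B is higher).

-0.9 mcg/mL

Regimen A: f = (1/2)^(26/9) ≈ 0.1350; Cmin,ss = (1993/175)·f/(1−f) ≈ 1.777 mcg/mL.
Regimen B: f = (1/2)^(6/9) ≈ 0.6300; Cmin,ss = (277/175)·f/(1−f) ≈ 2.695 mcg/mL.
Difference ≈ 1.777 − 2.695 ≈ -0.918 mcg/mL.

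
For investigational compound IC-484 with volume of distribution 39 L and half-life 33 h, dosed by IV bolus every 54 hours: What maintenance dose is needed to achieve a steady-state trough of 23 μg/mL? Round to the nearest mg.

τ/t½ = 54/33 ≈ 1.6364, so f = (1/2)^(54/33) ≈ 0.321666.
Cmin,ss = (D/Vd)·f/(1−f), so D = Cmin,ss·Vd·(1−f)/f.
D = 23 × 39 × (1−f)/f ≈ 23 × 39 × 2.10881 ≈ 1891.60 mg.

1892 mg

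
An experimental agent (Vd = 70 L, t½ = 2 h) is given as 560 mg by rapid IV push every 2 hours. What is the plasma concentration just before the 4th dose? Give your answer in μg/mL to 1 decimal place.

f = (1/2)^(τ/t½) = (1/2)^(2/2) ≈ 0.5000.
C₀ = D/Vd = 560/70 ≈ 8.000 μg/mL.
Before the 4th dose, 3 doses have been given. Superposition: Cmin = C₀·(f + f² + … + f^3).
≈ 8.000 × (0.5000 + 0.2500 + 0.1250) ≈ 8.000 × 0.8750 ≈ 7.000 μg/mL.

7.0 μg/mL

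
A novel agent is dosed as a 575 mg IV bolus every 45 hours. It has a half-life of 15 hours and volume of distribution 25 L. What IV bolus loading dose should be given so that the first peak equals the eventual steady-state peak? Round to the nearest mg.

657 mg

f = (1/2)^(45/15) ≈ 0.125000; accumulation ratio R = 1/(1−f) ≈ 1.14286.
Loading dose to hit Cmax,ss on first dose: D_load = D_maint·R ≈ 575 × 1.14286 ≈ 657.14 mg.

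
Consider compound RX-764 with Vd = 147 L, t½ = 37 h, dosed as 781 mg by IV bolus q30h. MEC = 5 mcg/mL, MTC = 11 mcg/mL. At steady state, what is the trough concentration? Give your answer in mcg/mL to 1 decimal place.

7.0 mcg/mL

k = ln2/t½ = ln2/37 ≈ 0.018734 h⁻¹; fraction remaining f = e^(−kτ) = e^(−0.018734×30) ≈ 0.5701.
Accumulation ratio R = 1/(1 − f) ≈ 1/0.4299 ≈ 2.3261.
Single-dose peak C₀ = D/Vd = 781/147 ≈ 5.313 mcg/mL.
Cmax,ss = C₀/(1 − f) ≈ 5.313/0.4299 ≈ 12.359 mcg/mL.
One interval later, Cmin,ss = Cmax,ss·e^(−kτ) ≈ 12.359 × 0.5701 ≈ 7.046 mcg/mL.
Trough 7.0 mcg/mL vs MEC 5 mcg/mL: adequate.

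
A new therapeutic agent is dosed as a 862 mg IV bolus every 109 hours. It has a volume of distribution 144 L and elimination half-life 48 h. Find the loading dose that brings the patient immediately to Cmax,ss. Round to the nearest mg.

1087 mg

f = (1/2)^(109/48) ≈ 0.207210; accumulation ratio R = 1/(1−f) ≈ 1.26137.
Loading dose to hit Cmax,ss on first dose: D_load = D_maint·R ≈ 862 × 1.26137 ≈ 1087.30 mg.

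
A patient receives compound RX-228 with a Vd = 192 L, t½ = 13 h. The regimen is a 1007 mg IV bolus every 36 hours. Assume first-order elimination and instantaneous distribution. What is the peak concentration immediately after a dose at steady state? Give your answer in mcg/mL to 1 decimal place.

Over one 36-h interval, 36/13 ≈ 2.7692 half-lives elapse, leaving f ≈ 0.1467 of each dose.
Accumulation ratio R = 1/(1 − f) ≈ 1/0.8533 ≈ 1.1719.
Each bolus raises the concentration by D/Vd = 1007/192 ≈ 5.245 mcg/mL.
Steady-state peak Cmax,ss = C₀·R ≈ 5.245 × 1.1719 ≈ 6.147 mcg/mL.

6.1 mcg/mL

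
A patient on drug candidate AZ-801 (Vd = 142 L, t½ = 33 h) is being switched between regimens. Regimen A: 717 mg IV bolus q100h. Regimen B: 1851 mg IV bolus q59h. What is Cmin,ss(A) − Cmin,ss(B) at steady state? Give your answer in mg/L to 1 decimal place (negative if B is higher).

-4.6 mg/L

Regimen A: f = (1/2)^(100/33) ≈ 0.1224; Cmin,ss = (717/142)·f/(1−f) ≈ 0.704 mg/L.
Regimen B: f = (1/2)^(59/33) ≈ 0.2896; Cmin,ss = (1851/142)·f/(1−f) ≈ 5.314 mg/L.
Difference ≈ 0.704 − 5.314 ≈ -4.610 mg/L.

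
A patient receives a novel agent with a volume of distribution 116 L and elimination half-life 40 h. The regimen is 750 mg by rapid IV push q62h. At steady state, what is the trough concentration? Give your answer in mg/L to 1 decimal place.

3.4 mg/L

τ/t½ = 62/40 ≈ 1.55, so fraction remaining f = (1/2)^(62/40) ≈ 0.3415.
Accumulation ratio R = 1/(1 − f) ≈ 1/0.6585 ≈ 1.5186.
Single-dose peak C₀ = D/Vd = 750/116 ≈ 6.466 mg/L.
Cmax,ss = C₀/(1 − f) ≈ 6.466/0.6585 ≈ 9.819 mg/L.
Steady-state trough Cmin,ss = Cmax,ss·f ≈ 9.819 × 0.3415 ≈ 3.353 mg/L.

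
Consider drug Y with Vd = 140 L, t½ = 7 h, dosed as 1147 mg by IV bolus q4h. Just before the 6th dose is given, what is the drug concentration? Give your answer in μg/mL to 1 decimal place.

f = (1/2)^(τ/t½) = (1/2)^(4/7) ≈ 0.6730.
C₀ = D/Vd = 1147/140 ≈ 8.193 μg/mL.
Before the 6th dose, 5 doses have been given. Superposition: Cmin = C₀·(f + f² + … + f^5).
≈ 8.193 × (0.6730 + 0.4529 + 0.3048 + 0.2051 + 0.1381) ≈ 8.193 × 1.7739 ≈ 14.534 μg/mL.

14.5 μg/mL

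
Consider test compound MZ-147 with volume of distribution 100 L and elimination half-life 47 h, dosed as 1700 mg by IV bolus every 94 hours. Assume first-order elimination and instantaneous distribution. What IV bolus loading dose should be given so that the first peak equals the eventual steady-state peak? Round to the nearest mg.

f = (1/2)^(94/47) ≈ 0.250000; accumulation ratio R = 1/(1−f) ≈ 1.33333.
Loading dose to hit Cmax,ss on first dose: D_load = D_maint·R ≈ 1700 × 1.33333 ≈ 2266.66 mg.

2267 mg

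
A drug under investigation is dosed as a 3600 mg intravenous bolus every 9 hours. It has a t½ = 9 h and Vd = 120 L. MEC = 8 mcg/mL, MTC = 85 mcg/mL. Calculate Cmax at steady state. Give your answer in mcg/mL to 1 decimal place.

τ = 9 h = 1 half-life, so f = (1/2)^1 = 0.5.
Accumulation ratio R = 1/(1 − f) = 1/0.5 = 2/1.
Single-dose peak C₀ = D/Vd = 3600/120 = 30 mcg/mL.
Steady-state peak Cmax,ss = C₀·R = 30 × 2/1 ≈ 60.000 mcg/mL.
Peak 60.0 mcg/mL vs MTC 85 mcg/mL: below toxic threshold.

60.0 mcg/mL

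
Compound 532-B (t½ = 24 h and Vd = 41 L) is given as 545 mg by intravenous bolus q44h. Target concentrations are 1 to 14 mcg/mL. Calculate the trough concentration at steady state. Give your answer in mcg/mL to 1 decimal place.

5.2 mcg/mL

τ/t½ = 44/24 ≈ 1.8333, so fraction remaining f = (1/2)^(44/24) ≈ 0.2806.
Single-dose peak C₀ = D/Vd = 545/41 ≈ 13.293 mcg/mL.
Steady-state trough Cmin,ss = C₀·f/(1−f) ≈ 13.293 × 0.2806/0.7194 ≈ 5.185 mcg/mL.
Trough 5.2 mcg/mL vs MEC 1 mcg/mL: adequate.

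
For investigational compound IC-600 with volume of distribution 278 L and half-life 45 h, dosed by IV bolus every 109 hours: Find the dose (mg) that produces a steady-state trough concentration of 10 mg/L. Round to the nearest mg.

12121 mg

τ/t½ = 109/45 ≈ 2.4222, so f = (1/2)^(109/45) ≈ 0.186569.
Cmin,ss = (D/Vd)·f/(1−f), so D = Cmin,ss·Vd·(1−f)/f.
D = 10 × 278 × (1−f)/f ≈ 10 × 278 × 4.35995 ≈ 12120.66 mg.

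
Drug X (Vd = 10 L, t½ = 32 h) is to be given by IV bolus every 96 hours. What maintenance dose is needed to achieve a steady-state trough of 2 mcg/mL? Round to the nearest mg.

140 mg

τ/t½ = 96/32 ≈ 3, so f = (1/2)^(96/32) ≈ 0.125000.
Cmin,ss = (D/Vd)·f/(1−f), so D = Cmin,ss·Vd·(1−f)/f.
D = 2 × 10 × (1−f)/f ≈ 2 × 10 × 7.00000 ≈ 140.00 mg.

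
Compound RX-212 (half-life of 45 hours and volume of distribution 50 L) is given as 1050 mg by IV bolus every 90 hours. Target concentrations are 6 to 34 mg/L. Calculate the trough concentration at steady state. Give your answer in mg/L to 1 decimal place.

The dosing interval is 2 half-lives, so f = 2^(−2) = 0.25.
At steady state, R = 1/(1 − 0.25) = 4/3.
Single-dose peak C₀ = D/Vd = 1050/50 = 21 mg/L.
Steady-state peak Cmax,ss = C₀·R = 21 × 4/3 ≈ 28.000 mg/L.
Steady-state trough Cmin,ss = Cmax,ss·f ≈ 28.000 × 0.25 ≈ 7.000 mg/L.
Trough 7.0 mg/L vs MEC 6 mg/L: adequate.

7.0 mg/L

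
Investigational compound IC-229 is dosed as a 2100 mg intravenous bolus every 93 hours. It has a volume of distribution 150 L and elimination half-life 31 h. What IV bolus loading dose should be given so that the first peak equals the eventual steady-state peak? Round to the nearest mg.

2400 mg

f = (1/2)^(93/31) ≈ 0.125000; accumulation ratio R = 1/(1−f) ≈ 1.14286.
Loading dose to hit Cmax,ss on first dose: D_load = D_maint·R ≈ 2100 × 1.14286 ≈ 2400.01 mg.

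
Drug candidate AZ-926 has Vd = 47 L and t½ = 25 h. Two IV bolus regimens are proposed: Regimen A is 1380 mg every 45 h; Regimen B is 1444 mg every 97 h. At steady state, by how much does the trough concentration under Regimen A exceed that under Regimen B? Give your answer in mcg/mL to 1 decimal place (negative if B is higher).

9.6 mcg/mL

Regimen A: f = (1/2)^(45/25) ≈ 0.2872; Cmin,ss = (1380/47)·f/(1−f) ≈ 11.830 mcg/mL.
Regimen B: f = (1/2)^(97/25) ≈ 0.0679; Cmin,ss = (1444/47)·f/(1−f) ≈ 2.238 mcg/mL.
Difference ≈ 11.830 − 2.238 ≈ 9.592 mcg/mL.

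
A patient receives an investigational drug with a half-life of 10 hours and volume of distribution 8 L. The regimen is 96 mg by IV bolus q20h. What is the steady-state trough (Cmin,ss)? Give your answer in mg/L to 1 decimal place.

τ = 20 h = 2 half-lives, so f = (1/2)^2 = 0.25.
Accumulation ratio R = 1/(1 − f) = 1/0.75 = 4/3.
Single-dose peak C₀ = D/Vd = 96/8 = 12 mg/L.
Steady-state peak Cmax,ss = C₀·R = 12 × 4/3 ≈ 16.000 mg/L.
Steady-state trough Cmin,ss = Cmax,ss·f ≈ 16.000 × 0.25 ≈ 4.000 mg/L.

4.0 mg/L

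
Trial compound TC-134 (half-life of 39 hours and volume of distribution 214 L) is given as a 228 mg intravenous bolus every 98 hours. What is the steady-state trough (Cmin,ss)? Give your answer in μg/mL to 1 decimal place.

0.2 μg/mL

Over one 98-h interval, 98/39 ≈ 2.5128 half-lives elapse, leaving f ≈ 0.1752 of each dose.
Accumulation ratio R = 1/(1 − f) ≈ 1/0.8248 ≈ 1.2124.
Single-dose peak C₀ = D/Vd = 228/214 ≈ 1.065 μg/mL.
Cmax,ss = C₀/(1 − f) ≈ 1.065/0.8248 ≈ 1.291 μg/mL.
Steady-state trough Cmin,ss = Cmax,ss·f ≈ 1.291 × 0.1752 ≈ 0.226 μg/mL.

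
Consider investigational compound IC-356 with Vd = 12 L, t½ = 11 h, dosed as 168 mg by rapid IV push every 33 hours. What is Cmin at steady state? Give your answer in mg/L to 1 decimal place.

τ = 33 h = 3 half-lives, so f = (1/2)^3 = 0.125.
At steady state, R = 1/(1 − 0.125) = 8/7.
Single-dose peak C₀ = D/Vd = 168/12 = 14 mg/L.
Steady-state peak Cmax,ss = C₀·R = 14 × 8/7 ≈ 16.000 mg/L.
Steady-state trough Cmin,ss = Cmax,ss·f ≈ 16.000 × 0.125 ≈ 2.000 mg/L.

2.0 mg/L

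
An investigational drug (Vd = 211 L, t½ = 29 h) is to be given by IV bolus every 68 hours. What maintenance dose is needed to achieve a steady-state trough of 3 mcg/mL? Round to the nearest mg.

2583 mg

τ/t½ = 68/29 ≈ 2.3448, so f = (1/2)^(68/29) ≈ 0.196851.
Cmin,ss = (D/Vd)·f/(1−f), so D = Cmin,ss·Vd·(1−f)/f.
D = 3 × 211 × (1−f)/f ≈ 3 × 211 × 4.07998 ≈ 2582.63 mg.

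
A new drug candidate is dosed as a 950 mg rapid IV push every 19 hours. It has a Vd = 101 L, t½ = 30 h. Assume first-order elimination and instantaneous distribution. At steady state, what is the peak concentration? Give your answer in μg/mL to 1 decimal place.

k = ln2/t½ = ln2/30 ≈ 0.023105 h⁻¹; fraction remaining f = e^(−kτ) = e^(−0.023105×19) ≈ 0.6447.
Accumulation ratio R = 1/(1 − f) ≈ 1/0.3553 ≈ 2.8145.
Each bolus raises the concentration by D/Vd = 950/101 ≈ 9.406 μg/mL.
Steady-state peak Cmax,ss = C₀·R ≈ 9.406 × 2.8145 ≈ 26.473 μg/mL.

26.5 μg/mL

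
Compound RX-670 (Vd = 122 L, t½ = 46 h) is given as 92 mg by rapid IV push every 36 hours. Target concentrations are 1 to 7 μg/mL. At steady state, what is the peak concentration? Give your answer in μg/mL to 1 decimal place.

1.8 μg/mL

k = ln2/t½ = ln2/46 ≈ 0.015068 h⁻¹; fraction remaining f = e^(−kτ) = e^(−0.015068×36) ≈ 0.5813.
At steady state, accumulation factor R = 1/(1 − e^(−kτ)) ≈ 2.3883.
Single-dose peak C₀ = D/Vd = 92/122 ≈ 0.754 μg/mL.
Steady-state peak Cmax,ss = C₀·R ≈ 0.754 × 2.3883 ≈ 1.801 μg/mL.
Peak 1.8 μg/mL vs MTC 7 μg/mL: below toxic threshold.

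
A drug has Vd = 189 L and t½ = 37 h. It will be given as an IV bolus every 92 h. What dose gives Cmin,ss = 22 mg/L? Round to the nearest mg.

19144 mg

τ/t½ = 92/37 ≈ 2.4865, so f = (1/2)^(92/37) ≈ 0.178440.
Cmin,ss = (D/Vd)·f/(1−f), so D = Cmin,ss·Vd·(1−f)/f.
D = 22 × 189 × (1−f)/f ≈ 22 × 189 × 4.60412 ≈ 19143.93 mg.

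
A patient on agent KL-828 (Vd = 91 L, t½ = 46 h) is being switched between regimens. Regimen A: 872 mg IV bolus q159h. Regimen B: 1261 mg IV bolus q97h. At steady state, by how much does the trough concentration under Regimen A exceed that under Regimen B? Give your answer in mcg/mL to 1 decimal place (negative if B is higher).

Regimen A: f = (1/2)^(159/46) ≈ 0.0911; Cmin,ss = (872/91)·f/(1−f) ≈ 0.960 mcg/mL.
Regimen B: f = (1/2)^(97/46) ≈ 0.2319; Cmin,ss = (1261/91)·f/(1−f) ≈ 4.184 mcg/mL.
Difference ≈ 0.960 − 4.184 ≈ -3.224 mcg/mL.

-3.2 mcg/mL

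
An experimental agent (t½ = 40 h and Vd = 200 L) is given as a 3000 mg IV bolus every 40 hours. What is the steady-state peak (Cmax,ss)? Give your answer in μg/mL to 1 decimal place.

The dosing interval is 1 half-life, so f = 2^(−1) = 0.5.
Accumulation ratio R = 1/(1 − f) = 1/0.5 = 2/1.
Single-dose peak C₀ = D/Vd = 3000/200 = 15 μg/mL.
Steady-state peak Cmax,ss = C₀·R = 15 × 2/1 ≈ 30.000 μg/mL.

30.0 μg/mL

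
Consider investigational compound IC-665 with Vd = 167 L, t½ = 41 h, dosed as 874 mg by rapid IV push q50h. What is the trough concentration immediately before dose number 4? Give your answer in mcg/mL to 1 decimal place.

3.6 mcg/mL

f = (1/2)^(τ/t½) = (1/2)^(50/41) ≈ 0.4294.
C₀ = D/Vd = 874/167 ≈ 5.234 mcg/mL.
Before the 4th dose, 3 doses have been given. Superposition: Cmin = C₀·(f + f² + … + f^3).
≈ 5.234 × (0.4294 + 0.1844 + 0.0792) ≈ 5.234 × 0.6930 ≈ 3.627 mcg/mL.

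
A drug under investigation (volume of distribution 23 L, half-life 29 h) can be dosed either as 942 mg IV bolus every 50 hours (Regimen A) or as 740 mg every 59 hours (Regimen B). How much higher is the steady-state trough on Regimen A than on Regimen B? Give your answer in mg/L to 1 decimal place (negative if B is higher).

Regimen A: f = (1/2)^(50/29) ≈ 0.3027; Cmin,ss = (942/23)·f/(1−f) ≈ 17.779 mg/L.
Regimen B: f = (1/2)^(59/29) ≈ 0.2441; Cmin,ss = (740/23)·f/(1−f) ≈ 10.390 mg/L.
Difference ≈ 17.779 − 10.390 ≈ 7.389 mg/L.

7.4 mg/L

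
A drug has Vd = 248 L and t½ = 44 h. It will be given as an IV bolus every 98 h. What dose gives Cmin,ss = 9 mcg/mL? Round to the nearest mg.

τ/t½ = 98/44 ≈ 2.2273, so f = (1/2)^(98/44) ≈ 0.213562.
Cmin,ss = (D/Vd)·f/(1−f), so D = Cmin,ss·Vd·(1−f)/f.
D = 9 × 248 × (1−f)/f ≈ 9 × 248 × 3.68248 ≈ 8219.30 mg.

8219 mg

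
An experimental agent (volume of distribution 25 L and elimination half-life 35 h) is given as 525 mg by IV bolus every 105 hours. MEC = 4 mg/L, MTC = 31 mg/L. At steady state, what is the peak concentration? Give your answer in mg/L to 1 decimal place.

24.0 mg/L

τ = 105 h = 3 half-lives, so f = (1/2)^3 = 0.125.
Accumulation ratio R = 1/(1 − f) = 1/0.875 = 8/7.
Single-dose peak C₀ = D/Vd = 525/25 = 21 mg/L.
Steady-state peak Cmax,ss = C₀·R = 21 × 8/7 ≈ 24.000 mg/L.
Peak 24.0 mg/L vs MTC 31 mg/L: below toxic threshold.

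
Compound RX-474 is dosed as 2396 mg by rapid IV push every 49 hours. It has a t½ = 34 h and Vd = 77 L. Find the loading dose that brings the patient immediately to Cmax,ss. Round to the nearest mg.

3793 mg

f = (1/2)^(49/34) ≈ 0.368267; accumulation ratio R = 1/(1−f) ≈ 1.58295.
Loading dose to hit Cmax,ss on first dose: D_load = D_maint·R ≈ 2396 × 1.58295 ≈ 3792.75 mg.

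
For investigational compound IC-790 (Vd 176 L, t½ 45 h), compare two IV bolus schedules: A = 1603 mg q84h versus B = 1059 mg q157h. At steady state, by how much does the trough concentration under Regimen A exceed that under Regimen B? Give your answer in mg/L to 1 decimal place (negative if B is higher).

2.9 mg/L

Regimen A: f = (1/2)^(84/45) ≈ 0.2742; Cmin,ss = (1603/176)·f/(1−f) ≈ 3.441 mg/L.
Regimen B: f = (1/2)^(157/45) ≈ 0.0891; Cmin,ss = (1059/176)·f/(1−f) ≈ 0.589 mg/L.
Difference ≈ 3.441 − 0.589 ≈ 2.852 mg/L.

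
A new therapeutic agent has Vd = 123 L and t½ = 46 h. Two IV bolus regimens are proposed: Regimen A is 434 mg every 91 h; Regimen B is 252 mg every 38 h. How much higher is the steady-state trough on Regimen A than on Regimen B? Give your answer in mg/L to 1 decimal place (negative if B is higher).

-1.5 mg/L

Regimen A: f = (1/2)^(91/46) ≈ 0.2538; Cmin,ss = (434/123)·f/(1−f) ≈ 1.200 mg/L.
Regimen B: f = (1/2)^(38/46) ≈ 0.5641; Cmin,ss = (252/123)·f/(1−f) ≈ 2.651 mg/L.
Difference ≈ 1.200 − 2.651 ≈ -1.451 mg/L.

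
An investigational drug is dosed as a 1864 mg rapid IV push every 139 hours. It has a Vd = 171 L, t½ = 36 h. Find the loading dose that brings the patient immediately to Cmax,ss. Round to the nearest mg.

f = (1/2)^(139/36) ≈ 0.068816; accumulation ratio R = 1/(1−f) ≈ 1.07390.
Loading dose to hit Cmax,ss on first dose: D_load = D_maint·R ≈ 1864 × 1.07390 ≈ 2001.75 mg.

2002 mg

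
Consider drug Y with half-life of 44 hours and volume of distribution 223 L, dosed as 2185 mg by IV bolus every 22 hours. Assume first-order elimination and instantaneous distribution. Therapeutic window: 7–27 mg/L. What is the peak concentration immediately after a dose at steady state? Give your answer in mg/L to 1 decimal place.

33.5 mg/L

k = ln2/t½ = ln2/44 ≈ 0.015753 h⁻¹; fraction remaining f = e^(−kτ) = e^(−0.015753×22) ≈ 0.7071.
Accumulation ratio R = 1/(1 − f) ≈ 1/0.2929 ≈ 3.4141.
Single-dose peak C₀ = D/Vd = 2185/223 ≈ 9.798 mg/L.
Steady-state peak Cmax,ss = C₀·R ≈ 9.798 × 3.4141 ≈ 33.451 mg/L.
Peak 33.5 mg/L vs MTC 27 mg/L: exceeds toxic threshold.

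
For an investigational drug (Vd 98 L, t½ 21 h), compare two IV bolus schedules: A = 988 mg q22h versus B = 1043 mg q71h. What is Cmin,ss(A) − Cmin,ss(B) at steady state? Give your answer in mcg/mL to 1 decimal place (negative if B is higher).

Regimen A: f = (1/2)^(22/21) ≈ 0.4838; Cmin,ss = (988/98)·f/(1−f) ≈ 9.449 mcg/mL.
Regimen B: f = (1/2)^(71/21) ≈ 0.0960; Cmin,ss = (1043/98)·f/(1−f) ≈ 1.130 mcg/mL.
Difference ≈ 9.449 − 1.130 ≈ 8.319 mcg/mL.

8.3 mcg/mL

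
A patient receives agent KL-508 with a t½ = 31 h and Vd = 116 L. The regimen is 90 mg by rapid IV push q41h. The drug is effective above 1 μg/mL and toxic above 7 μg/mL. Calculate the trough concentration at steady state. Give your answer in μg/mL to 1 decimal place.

τ/t½ = 41/31 ≈ 1.3226, so fraction remaining f = (1/2)^(41/31) ≈ 0.3998.
Single-dose peak C₀ = D/Vd = 90/116 ≈ 0.776 μg/mL.
Steady-state trough Cmin,ss = C₀·f/(1−f) ≈ 0.776 × 0.3998/0.6002 ≈ 0.517 μg/mL.
Trough 0.5 μg/mL vs MEC 1 μg/mL: subtherapeutic.

0.5 μg/mL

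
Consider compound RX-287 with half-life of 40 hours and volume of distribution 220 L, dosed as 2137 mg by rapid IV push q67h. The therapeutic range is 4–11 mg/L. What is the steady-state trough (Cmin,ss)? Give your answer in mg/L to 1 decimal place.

k = ln2/t½ = ln2/40 ≈ 0.017329 h⁻¹; fraction remaining f = e^(−kτ) = e^(−0.017329×67) ≈ 0.3132.
Each bolus raises the concentration by D/Vd = 2137/220 ≈ 9.714 mg/L.
Steady-state trough Cmin,ss = C₀·f/(1−f) ≈ 9.714 × 0.3132/0.6868 ≈ 4.430 mg/L.
Trough 4.4 mg/L vs MEC 4 mg/L: adequate.

4.4 mg/L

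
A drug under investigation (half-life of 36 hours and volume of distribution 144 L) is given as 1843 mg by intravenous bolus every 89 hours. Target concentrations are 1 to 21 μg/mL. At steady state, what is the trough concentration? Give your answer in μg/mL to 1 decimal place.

2.8 μg/mL

k = ln2/t½ = ln2/36 ≈ 0.019254 h⁻¹; fraction remaining f = e^(−kτ) = e^(−0.019254×89) ≈ 0.1802.
Accumulation ratio R = 1/(1 − f) ≈ 1/0.8198 ≈ 1.2198.
Single-dose peak C₀ = D/Vd = 1843/144 ≈ 12.799 μg/mL.
Cmax,ss = C₀/(1 − f) ≈ 12.799/0.8198 ≈ 15.612 μg/mL.
Steady-state trough Cmin,ss = Cmax,ss·f ≈ 15.612 × 0.1802 ≈ 2.813 μg/mL.
Trough 2.8 μg/mL vs MEC 1 μg/mL: adequate.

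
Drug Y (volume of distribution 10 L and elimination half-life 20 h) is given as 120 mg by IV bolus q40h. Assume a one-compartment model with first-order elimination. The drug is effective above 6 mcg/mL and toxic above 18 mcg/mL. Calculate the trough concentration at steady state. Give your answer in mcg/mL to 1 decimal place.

4.0 mcg/mL

τ = 40 h = 2 half-lives, so f = (1/2)^2 = 0.25.
Accumulation ratio R = 1/(1 − f) = 1/0.75 = 4/3.
Single-dose peak C₀ = D/Vd = 120/10 = 12 mcg/mL.
Steady-state peak Cmax,ss = C₀·R = 12 × 4/3 ≈ 16.000 mcg/mL.
Steady-state trough Cmin,ss = Cmax,ss·f ≈ 16.000 × 0.25 ≈ 4.000 mcg/mL.
Trough 4.0 mcg/mL vs MEC 6 mcg/mL: subtherapeutic.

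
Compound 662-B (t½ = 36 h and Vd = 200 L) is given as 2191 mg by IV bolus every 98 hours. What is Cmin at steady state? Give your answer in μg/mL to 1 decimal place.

τ/t½ = 98/36 ≈ 2.7222, so fraction remaining f = (1/2)^(98/36) ≈ 0.1515.
At steady state, accumulation factor R = 1/(1 − e^(−kτ)) ≈ 1.1786.
Each bolus raises the concentration by D/Vd = 2191/200 ≈ 10.955 μg/mL.
Cmax,ss = C₀/(1 − f) ≈ 10.955/0.8485 ≈ 12.911 μg/mL.
Steady-state trough Cmin,ss = Cmax,ss·f ≈ 12.911 × 0.1515 ≈ 1.956 μg/mL.

2.0 μg/mL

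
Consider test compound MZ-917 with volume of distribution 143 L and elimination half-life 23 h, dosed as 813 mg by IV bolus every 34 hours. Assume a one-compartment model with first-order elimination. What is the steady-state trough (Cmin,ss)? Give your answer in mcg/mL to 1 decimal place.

k = ln2/t½ = ln2/23 ≈ 0.030137 h⁻¹; fraction remaining f = e^(−kτ) = e^(−0.030137×34) ≈ 0.3589.
Accumulation ratio R = 1/(1 − f) ≈ 1/0.6411 ≈ 1.5598.
Single-dose peak C₀ = D/Vd = 813/143 ≈ 5.685 mcg/mL.
Steady-state peak Cmax,ss = C₀·R ≈ 5.685 × 1.5598 ≈ 8.867 mcg/mL.
One interval later, Cmin,ss = Cmax,ss·e^(−kτ) ≈ 8.867 × 0.3589 ≈ 3.182 mcg/mL.

3.2 mcg/mL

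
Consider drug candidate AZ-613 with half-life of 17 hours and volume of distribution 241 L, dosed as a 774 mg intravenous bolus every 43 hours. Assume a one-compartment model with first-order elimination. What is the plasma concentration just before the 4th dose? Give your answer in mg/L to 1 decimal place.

0.7 mg/L

f = (1/2)^(τ/t½) = (1/2)^(43/17) ≈ 0.1732.
C₀ = D/Vd = 774/241 ≈ 3.212 mg/L.
Before the 4th dose, 3 doses have been given. Superposition: Cmin = C₀·(f + f² + … + f^3).
≈ 3.212 × (0.1732 + 0.0300 + 0.0052) ≈ 3.212 × 0.2084 ≈ 0.669 mg/L.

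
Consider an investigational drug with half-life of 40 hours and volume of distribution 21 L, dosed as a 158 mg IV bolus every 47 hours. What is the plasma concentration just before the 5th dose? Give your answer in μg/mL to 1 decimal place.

f = (1/2)^(τ/t½) = (1/2)^(47/40) ≈ 0.4429.
C₀ = D/Vd = 158/21 ≈ 7.524 μg/mL.
Before the 5th dose, 4 doses have been given. Superposition: Cmin = C₀·(f + f² + … + f^4).
≈ 7.524 × (0.4429 + 0.1962 + 0.0869 + 0.0385) ≈ 7.524 × 0.7645 ≈ 5.752 μg/mL.

5.8 μg/mL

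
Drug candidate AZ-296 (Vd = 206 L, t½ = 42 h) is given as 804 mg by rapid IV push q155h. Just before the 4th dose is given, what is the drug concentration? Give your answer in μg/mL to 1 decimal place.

f = (1/2)^(τ/t½) = (1/2)^(155/42) ≈ 0.0775.
C₀ = D/Vd = 804/206 ≈ 3.903 μg/mL.
Before the 4th dose, 3 doses have been given. Superposition: Cmin = C₀·(f + f² + … + f^3).
≈ 3.903 × (0.0775 + 0.0060 + 0.0005) ≈ 3.903 × 0.0840 ≈ 0.328 μg/mL.

0.3 μg/mL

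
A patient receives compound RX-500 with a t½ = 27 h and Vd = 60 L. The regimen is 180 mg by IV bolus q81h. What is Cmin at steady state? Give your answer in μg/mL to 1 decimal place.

0.4 μg/mL

τ = 81 h = 3 half-lives, so f = (1/2)^3 = 0.125.
At steady state, R = 1/(1 − 0.125) = 8/7.
Single-dose peak C₀ = D/Vd = 180/60 = 3 μg/mL.
Steady-state peak Cmax,ss = C₀·R = 3 × 8/7 ≈ 3.429 μg/mL.
Steady-state trough Cmin,ss = Cmax,ss·f ≈ 3.429 × 0.125 ≈ 0.429 μg/mL.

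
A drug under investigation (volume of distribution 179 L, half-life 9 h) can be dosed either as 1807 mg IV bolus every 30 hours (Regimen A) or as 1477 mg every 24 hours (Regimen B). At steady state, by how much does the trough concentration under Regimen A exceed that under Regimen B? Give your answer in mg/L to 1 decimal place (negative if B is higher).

Regimen A: f = (1/2)^(30/9) ≈ 0.0992; Cmin,ss = (1807/179)·f/(1−f) ≈ 1.112 mg/L.
Regimen B: f = (1/2)^(24/9) ≈ 0.1575; Cmin,ss = (1477/179)·f/(1−f) ≈ 1.543 mg/L.
Difference ≈ 1.112 − 1.543 ≈ -0.431 mg/L.

-0.4 mg/L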